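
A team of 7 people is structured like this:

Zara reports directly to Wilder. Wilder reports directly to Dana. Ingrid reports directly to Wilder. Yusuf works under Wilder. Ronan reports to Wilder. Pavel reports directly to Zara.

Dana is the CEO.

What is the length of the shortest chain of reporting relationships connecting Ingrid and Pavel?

Ingrid is 1 level below Wilder, and Pavel is 2 levels below Wilder (their lowest common manager). The shortest path runs up from Ingrid to Wilder and back down to Pavel: 1 + 2 = 3 links.

3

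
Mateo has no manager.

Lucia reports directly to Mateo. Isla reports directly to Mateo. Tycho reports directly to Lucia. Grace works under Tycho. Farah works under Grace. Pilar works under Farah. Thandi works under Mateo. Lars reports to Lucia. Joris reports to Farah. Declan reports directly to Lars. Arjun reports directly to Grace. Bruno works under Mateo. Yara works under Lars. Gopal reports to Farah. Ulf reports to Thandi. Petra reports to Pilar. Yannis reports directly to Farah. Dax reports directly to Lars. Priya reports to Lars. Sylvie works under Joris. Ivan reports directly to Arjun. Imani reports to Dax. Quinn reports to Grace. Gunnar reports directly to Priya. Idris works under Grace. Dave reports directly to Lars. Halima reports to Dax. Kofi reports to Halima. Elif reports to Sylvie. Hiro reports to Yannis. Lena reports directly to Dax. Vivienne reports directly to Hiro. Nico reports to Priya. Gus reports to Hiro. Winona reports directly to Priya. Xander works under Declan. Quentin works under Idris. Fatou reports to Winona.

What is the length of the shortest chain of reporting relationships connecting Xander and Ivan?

7

Xander is 3 levels below Lucia, and Ivan is 4 levels below Lucia (their lowest common manager). The shortest path runs up from Xander to Lucia and back down to Ivan: 3 + 4 = 7 links.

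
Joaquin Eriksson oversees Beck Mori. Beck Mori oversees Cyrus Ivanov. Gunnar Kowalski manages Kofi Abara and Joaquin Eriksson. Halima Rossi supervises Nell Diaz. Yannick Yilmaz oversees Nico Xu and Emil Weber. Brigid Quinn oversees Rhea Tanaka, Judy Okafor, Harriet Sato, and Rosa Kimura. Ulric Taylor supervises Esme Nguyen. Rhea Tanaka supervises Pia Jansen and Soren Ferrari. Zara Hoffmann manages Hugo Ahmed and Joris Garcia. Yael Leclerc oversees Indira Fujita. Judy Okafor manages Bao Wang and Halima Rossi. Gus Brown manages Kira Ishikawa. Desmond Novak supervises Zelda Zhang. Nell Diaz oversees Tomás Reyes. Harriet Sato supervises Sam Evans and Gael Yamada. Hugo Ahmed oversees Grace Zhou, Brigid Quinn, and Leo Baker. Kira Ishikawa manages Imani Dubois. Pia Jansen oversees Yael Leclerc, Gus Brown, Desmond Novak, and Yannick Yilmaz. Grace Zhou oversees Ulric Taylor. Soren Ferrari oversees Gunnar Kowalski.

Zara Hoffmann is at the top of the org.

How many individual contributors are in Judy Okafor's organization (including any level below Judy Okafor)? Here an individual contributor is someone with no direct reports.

The people in Judy Okafor's organization with no one reporting to them are Bao Wang, Tomás Reyes. That is 2.

2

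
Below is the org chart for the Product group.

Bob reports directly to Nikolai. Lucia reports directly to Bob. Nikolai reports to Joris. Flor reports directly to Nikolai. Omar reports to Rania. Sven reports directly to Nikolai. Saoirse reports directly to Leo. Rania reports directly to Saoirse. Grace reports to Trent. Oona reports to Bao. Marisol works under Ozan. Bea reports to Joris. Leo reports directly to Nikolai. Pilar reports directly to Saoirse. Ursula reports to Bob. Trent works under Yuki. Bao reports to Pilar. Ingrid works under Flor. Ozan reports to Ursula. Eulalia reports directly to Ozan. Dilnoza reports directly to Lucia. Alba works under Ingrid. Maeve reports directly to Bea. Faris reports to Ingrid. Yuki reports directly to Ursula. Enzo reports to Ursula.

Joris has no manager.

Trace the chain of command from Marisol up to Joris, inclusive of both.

Marisol -> Ozan -> Ursula -> Bob -> Nikolai -> Joris

Marisol reports to Ozan. Ozan reports to Ursula. Ursula reports to Bob. Bob reports to Nikolai. Nikolai reports to Joris. Joris is at the top.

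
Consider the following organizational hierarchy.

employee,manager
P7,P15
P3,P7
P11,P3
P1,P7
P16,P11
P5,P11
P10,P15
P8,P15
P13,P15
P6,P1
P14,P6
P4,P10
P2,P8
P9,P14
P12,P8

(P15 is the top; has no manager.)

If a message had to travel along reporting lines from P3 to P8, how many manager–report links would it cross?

3

P3 is 2 levels below P15, and P8 is 1 level below P15 (their lowest common manager). The shortest path runs up from P3 to P15 and back down to P8: 2 + 1 = 3 links.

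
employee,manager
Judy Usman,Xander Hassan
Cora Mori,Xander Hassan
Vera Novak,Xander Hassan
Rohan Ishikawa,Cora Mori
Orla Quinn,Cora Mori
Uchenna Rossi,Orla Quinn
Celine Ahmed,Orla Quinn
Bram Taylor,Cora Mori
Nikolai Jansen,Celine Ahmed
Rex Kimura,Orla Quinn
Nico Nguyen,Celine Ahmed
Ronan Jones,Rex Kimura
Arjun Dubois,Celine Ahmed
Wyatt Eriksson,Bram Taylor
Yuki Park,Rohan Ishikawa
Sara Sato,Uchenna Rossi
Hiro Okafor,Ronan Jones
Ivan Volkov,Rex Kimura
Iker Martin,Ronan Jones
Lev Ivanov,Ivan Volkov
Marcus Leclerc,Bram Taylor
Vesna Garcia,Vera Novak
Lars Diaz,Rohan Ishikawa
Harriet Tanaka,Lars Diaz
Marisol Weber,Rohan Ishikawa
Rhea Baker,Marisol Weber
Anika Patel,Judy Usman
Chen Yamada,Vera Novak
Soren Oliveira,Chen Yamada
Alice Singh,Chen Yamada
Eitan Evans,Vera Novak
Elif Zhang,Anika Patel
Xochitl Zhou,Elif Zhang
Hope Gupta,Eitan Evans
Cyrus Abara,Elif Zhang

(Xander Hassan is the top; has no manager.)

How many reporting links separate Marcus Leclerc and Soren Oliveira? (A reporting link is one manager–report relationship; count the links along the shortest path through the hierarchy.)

6

Marcus Leclerc is 3 levels below Xander Hassan, and Soren Oliveira is 3 levels below Xander Hassan (their lowest common manager). The shortest path runs up from Marcus Leclerc to Xander Hassan and back down to Soren Oliveira: 3 + 3 = 6 links.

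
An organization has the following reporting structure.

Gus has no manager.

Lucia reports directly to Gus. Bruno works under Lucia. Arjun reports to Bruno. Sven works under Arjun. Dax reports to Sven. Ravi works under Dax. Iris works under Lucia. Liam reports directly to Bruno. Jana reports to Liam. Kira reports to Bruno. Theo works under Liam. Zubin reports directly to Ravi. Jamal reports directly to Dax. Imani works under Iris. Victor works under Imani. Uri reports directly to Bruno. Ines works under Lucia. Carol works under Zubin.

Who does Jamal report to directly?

Dax

Jamal reports directly to Dax.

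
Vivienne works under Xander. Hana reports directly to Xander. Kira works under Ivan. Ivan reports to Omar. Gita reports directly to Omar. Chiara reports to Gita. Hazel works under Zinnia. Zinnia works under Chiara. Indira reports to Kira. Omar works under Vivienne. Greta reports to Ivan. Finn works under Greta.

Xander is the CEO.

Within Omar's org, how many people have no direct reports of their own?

3

The people in Omar's organization with no one reporting to them are Indira, Finn, Hazel. That is 3.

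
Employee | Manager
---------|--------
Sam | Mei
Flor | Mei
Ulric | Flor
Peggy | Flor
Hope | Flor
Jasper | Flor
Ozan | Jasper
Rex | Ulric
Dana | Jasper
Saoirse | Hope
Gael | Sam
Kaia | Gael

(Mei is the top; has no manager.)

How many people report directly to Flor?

4

Flor directly manages Ulric, Peggy, Hope, Jasper. That is 4 direct reports.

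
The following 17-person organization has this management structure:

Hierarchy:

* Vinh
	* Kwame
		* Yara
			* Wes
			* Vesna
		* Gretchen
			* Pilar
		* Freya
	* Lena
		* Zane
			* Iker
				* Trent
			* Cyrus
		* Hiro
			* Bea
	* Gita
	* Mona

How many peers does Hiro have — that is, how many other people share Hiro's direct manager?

1

Hiro reports to Lena. Lena's other direct reports are Zane — 1 peer.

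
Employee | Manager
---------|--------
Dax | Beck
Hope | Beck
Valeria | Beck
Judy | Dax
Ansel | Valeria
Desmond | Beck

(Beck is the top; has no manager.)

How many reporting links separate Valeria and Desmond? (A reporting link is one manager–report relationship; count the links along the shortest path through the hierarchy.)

Valeria is 1 level below Beck, and Desmond is 1 level below Beck (their lowest common manager). The shortest path runs up from Valeria to Beck and back down to Desmond: 1 + 1 = 2 links.

2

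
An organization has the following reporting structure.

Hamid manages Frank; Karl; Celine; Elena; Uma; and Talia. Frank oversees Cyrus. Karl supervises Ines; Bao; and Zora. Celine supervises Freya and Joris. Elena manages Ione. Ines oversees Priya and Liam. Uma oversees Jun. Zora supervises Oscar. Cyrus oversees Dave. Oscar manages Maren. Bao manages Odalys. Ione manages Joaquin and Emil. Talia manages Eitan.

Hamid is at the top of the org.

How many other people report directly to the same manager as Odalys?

0

Odalys reports to Bao, and Bao has no other direct reports. Odalys has 0 peers.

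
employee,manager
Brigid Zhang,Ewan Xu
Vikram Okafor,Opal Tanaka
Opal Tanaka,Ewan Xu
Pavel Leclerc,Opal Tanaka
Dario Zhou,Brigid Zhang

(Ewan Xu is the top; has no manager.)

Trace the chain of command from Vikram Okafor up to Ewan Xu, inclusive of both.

Vikram Okafor -> Opal Tanaka -> Ewan Xu

Vikram Okafor reports to Opal Tanaka. Opal Tanaka reports to Ewan Xu. Ewan Xu is at the top.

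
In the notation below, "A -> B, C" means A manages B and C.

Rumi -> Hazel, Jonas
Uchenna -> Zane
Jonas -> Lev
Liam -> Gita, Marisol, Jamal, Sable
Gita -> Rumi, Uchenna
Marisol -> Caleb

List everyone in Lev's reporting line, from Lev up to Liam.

Lev -> Jonas -> Rumi -> Gita -> Liam

Lev reports to Jonas. Jonas reports to Rumi. Rumi reports to Gita. Gita reports to Liam. Liam is at the top.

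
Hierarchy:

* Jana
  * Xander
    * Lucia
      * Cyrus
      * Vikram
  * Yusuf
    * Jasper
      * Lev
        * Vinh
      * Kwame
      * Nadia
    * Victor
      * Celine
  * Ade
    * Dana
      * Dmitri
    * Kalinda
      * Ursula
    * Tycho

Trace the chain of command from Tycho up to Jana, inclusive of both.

Tycho reports to Ade. Ade reports to Jana. Jana is at the top.

Tycho -> Ade -> Jana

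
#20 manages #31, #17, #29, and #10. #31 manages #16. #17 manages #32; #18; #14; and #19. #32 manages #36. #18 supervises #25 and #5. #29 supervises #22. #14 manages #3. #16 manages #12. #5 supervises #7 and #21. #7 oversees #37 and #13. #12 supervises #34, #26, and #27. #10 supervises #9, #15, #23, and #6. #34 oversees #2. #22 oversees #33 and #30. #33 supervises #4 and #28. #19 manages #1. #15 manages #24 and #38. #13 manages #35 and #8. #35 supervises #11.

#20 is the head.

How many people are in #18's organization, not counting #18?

9

#18 directly manages #25, #5. #25 has no reports. Under #5: #7, #13, #8, #35, #11, #37, #21 (7). So #18's organization is 2 direct reports plus everyone under them: 1 + 8 = 9.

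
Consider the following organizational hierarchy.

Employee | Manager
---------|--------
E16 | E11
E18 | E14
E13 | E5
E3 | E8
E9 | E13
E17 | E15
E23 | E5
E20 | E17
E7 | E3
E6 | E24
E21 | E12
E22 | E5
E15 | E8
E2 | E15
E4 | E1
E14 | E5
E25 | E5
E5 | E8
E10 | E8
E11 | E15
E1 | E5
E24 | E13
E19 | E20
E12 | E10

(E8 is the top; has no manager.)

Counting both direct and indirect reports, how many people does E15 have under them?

E15 directly manages E17, E11, E2. Under E17: E20, E19 (2). Under E11: E16 (1). E2 has no reports. So E15's organization is 3 direct reports plus everyone under them: 3 + 2 + 1 = 6.

6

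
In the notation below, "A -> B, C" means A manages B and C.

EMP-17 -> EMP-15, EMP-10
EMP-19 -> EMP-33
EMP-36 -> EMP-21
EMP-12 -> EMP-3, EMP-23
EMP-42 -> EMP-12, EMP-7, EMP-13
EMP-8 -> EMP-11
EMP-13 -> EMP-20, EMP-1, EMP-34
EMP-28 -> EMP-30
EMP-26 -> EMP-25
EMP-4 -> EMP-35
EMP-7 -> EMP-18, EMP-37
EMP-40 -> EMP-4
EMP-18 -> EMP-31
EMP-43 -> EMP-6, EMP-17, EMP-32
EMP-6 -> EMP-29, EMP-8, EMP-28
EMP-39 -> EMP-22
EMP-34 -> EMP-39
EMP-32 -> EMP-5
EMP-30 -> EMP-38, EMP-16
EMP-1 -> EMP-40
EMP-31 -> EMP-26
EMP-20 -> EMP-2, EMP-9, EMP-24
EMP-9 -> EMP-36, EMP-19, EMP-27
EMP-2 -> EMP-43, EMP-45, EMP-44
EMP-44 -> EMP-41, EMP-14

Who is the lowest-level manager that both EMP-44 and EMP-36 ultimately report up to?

EMP-44's chain of managers is EMP-2, EMP-20, EMP-13, EMP-42. EMP-36's chain of managers is EMP-9, EMP-20, EMP-13, EMP-42. The first manager that appears in both chains is EMP-20.

EMP-20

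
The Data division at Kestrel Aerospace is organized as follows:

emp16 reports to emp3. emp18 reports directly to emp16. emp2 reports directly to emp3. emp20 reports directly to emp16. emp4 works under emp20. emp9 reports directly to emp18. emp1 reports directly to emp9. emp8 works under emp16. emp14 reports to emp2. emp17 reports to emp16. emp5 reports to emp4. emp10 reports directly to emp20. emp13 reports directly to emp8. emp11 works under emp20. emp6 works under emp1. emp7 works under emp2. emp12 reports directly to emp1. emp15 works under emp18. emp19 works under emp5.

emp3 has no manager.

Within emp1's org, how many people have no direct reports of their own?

The people in emp1's organization with no one reporting to them are emp12, emp6. That is 2.

2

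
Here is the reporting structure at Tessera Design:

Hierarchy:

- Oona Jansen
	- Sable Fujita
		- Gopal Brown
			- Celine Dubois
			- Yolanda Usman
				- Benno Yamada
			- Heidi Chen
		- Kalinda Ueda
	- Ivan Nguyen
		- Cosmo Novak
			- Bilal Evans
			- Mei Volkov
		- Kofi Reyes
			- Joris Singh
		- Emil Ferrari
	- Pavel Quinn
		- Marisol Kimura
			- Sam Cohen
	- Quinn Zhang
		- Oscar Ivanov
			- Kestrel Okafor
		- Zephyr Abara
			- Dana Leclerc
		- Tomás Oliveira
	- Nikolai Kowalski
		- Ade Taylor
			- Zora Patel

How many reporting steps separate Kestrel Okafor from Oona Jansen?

Chain from Kestrel Okafor up to Oona Jansen: Kestrel Okafor → Oscar Ivanov → Quinn Zhang → Oona Jansen. That is 3 steps up, so Kestrel Okafor is 3 levels below Oona Jansen.

3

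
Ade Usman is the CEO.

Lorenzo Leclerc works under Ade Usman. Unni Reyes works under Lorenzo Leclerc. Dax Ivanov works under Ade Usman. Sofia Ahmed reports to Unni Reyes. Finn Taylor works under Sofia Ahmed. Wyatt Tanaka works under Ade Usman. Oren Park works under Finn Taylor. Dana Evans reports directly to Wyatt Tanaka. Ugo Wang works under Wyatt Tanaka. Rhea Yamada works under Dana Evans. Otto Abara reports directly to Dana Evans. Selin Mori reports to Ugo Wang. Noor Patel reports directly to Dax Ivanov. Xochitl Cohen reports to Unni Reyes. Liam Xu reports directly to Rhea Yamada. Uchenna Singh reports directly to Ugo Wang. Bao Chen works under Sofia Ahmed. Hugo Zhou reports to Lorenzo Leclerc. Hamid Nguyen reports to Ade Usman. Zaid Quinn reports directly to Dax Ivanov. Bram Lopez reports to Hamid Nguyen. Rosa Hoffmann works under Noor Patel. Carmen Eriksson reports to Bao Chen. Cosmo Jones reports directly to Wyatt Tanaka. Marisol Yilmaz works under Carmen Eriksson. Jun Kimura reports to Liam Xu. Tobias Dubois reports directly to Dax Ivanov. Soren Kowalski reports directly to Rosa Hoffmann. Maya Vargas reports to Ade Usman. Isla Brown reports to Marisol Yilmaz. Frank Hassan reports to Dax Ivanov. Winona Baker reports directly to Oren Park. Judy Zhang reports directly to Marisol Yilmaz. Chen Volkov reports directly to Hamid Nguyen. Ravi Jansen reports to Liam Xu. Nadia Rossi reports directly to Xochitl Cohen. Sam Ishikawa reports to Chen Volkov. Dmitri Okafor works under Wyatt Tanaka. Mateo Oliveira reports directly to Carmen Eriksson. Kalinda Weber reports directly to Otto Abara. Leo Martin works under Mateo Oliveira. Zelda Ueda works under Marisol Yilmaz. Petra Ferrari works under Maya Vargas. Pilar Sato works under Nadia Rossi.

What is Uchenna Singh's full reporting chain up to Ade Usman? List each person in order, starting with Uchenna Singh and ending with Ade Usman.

Uchenna Singh -> Ugo Wang -> Wyatt Tanaka -> Ade Usman

Uchenna Singh reports to Ugo Wang. Ugo Wang reports to Wyatt Tanaka. Wyatt Tanaka reports to Ade Usman. Ade Usman is at the top.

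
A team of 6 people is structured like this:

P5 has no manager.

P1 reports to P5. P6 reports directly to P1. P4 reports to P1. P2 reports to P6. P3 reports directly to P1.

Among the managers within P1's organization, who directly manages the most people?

Direct-report counts within P1's organization: P1 has 3; P6 has 1. The largest is 3, held by P1.

P1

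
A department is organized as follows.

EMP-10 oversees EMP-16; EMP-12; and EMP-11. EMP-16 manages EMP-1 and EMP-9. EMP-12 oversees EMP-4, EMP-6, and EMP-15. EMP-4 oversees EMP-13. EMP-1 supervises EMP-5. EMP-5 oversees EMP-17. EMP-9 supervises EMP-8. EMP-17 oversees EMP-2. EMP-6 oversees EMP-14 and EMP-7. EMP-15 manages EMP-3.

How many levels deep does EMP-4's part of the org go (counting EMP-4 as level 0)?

1

The longest chain under EMP-4 runs EMP-4 → EMP-13, which is 1 level below EMP-4.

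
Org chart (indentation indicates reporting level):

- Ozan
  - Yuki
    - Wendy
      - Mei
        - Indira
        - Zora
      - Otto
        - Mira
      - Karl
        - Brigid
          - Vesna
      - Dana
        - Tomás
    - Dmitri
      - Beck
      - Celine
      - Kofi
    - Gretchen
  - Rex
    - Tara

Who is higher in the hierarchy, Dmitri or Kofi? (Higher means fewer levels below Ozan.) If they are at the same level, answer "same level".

Dmitri is 2 levels below Ozan; Kofi is 3. Dmitri is higher.

Dmitri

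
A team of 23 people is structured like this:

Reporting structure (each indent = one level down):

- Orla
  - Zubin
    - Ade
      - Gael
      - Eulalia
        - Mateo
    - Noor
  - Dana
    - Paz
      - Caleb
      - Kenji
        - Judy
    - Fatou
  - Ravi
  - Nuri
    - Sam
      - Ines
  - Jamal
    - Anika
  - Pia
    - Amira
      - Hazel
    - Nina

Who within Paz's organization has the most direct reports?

Direct-report counts within Paz's organization: Paz has 2; Kenji has 1. The largest is 2, held by Paz.

Paz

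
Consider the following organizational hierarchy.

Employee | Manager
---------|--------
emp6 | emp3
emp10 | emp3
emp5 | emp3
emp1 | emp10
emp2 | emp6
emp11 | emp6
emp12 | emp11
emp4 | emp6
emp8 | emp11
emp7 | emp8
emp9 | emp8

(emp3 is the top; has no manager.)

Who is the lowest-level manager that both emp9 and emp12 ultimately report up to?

emp11

emp9's chain of managers is emp8, emp11, emp6, emp3. emp12's chain of managers is emp11, emp6, emp3. The first manager that appears in both chains is emp11.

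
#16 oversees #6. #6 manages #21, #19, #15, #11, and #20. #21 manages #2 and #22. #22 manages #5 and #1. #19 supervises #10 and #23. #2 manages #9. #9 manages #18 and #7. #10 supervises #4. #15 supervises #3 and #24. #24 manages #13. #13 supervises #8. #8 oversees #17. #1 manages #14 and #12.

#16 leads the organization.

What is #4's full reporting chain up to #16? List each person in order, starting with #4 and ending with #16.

#4 reports to #10. #10 reports to #19. #19 reports to #6. #6 reports to #16. #16 is at the top.

#4 -> #10 -> #19 -> #6 -> #16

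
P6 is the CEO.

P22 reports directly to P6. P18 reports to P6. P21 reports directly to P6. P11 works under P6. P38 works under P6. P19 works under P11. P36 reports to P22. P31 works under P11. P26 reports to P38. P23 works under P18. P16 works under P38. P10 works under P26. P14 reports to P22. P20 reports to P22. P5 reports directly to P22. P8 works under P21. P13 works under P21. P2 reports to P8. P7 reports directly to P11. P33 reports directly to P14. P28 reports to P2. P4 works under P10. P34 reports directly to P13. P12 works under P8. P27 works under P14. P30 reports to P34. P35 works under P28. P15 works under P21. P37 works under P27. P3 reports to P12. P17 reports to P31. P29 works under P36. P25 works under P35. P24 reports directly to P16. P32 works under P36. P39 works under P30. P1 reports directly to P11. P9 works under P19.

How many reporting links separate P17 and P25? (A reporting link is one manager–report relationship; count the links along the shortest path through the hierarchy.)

P17 is 3 levels below P6, and P25 is 6 levels below P6 (their lowest common manager). The shortest path runs up from P17 to P6 and back down to P25: 3 + 6 = 9 links.

9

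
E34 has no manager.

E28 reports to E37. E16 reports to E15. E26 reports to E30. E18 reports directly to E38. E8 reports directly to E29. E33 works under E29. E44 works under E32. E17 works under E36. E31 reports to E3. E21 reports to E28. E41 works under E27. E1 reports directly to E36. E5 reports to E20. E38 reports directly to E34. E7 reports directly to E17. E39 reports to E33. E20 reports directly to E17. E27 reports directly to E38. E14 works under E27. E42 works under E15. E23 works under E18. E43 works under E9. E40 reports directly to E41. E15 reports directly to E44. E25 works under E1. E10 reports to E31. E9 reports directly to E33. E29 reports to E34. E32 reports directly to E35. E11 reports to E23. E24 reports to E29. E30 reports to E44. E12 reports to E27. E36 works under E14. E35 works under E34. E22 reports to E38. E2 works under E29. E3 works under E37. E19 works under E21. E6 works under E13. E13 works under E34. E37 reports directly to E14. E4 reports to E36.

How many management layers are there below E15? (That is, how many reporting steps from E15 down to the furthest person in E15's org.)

1

The longest chain under E15 runs E15 → E42, which is 1 level below E15.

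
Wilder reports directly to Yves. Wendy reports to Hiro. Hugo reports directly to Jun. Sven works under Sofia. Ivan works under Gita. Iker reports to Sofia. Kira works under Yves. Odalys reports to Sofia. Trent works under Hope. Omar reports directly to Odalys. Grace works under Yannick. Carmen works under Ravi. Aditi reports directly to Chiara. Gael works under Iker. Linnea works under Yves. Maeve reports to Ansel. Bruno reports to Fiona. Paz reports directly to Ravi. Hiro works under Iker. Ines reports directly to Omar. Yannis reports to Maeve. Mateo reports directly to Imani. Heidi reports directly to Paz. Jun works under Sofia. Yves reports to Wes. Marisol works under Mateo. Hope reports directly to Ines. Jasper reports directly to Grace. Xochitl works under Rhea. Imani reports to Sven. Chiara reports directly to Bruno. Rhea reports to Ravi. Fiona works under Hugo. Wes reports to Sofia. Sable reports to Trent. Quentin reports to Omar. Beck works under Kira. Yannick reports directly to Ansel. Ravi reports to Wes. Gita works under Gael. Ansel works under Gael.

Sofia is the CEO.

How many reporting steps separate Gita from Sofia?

Chain from Gita up to Sofia: Gita → Gael → Iker → Sofia. That is 3 steps up, so Gita is 3 levels below Sofia.

3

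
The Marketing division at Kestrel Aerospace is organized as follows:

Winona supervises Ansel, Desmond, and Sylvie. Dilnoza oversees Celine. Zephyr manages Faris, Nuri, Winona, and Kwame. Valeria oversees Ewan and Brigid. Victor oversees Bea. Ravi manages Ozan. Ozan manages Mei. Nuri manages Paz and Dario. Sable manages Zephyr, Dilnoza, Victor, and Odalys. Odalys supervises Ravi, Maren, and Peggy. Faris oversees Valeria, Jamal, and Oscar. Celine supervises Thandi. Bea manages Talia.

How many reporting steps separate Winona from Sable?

Chain from Winona up to Sable: Winona → Zephyr → Sable. That is 2 steps up, so Winona is 2 levels below Sable.

2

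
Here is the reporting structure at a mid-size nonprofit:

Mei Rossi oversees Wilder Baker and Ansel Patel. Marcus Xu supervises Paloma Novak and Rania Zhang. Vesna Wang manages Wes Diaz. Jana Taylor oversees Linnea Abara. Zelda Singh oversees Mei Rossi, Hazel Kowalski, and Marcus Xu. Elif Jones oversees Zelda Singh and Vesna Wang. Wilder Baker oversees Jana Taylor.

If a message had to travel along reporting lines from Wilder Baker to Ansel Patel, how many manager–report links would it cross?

2

Wilder Baker is 1 level below Mei Rossi, and Ansel Patel is 1 level below Mei Rossi (their lowest common manager). The shortest path runs up from Wilder Baker to Mei Rossi and back down to Ansel Patel: 1 + 1 = 2 links.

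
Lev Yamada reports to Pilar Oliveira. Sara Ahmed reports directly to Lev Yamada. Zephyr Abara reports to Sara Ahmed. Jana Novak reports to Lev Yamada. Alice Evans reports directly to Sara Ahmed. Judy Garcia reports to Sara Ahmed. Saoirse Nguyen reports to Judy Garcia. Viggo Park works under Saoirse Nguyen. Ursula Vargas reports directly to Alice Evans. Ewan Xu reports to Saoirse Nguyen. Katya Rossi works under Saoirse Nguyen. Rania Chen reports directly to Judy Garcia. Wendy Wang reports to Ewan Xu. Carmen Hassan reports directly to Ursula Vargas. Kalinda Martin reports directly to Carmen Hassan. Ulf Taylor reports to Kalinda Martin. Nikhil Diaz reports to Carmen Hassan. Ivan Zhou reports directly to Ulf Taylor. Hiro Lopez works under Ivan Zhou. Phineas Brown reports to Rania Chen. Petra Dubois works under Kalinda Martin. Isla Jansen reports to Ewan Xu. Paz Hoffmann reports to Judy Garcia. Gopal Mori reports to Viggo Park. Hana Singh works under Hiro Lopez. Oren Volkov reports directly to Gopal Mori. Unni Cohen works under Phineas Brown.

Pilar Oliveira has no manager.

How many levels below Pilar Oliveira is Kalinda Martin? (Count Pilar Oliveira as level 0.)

Chain from Kalinda Martin up to Pilar Oliveira: Kalinda Martin → Carmen Hassan → Ursula Vargas → Alice Evans → Sara Ahmed → Lev Yamada → Pilar Oliveira. That is 6 steps up, so Kalinda Martin is 6 levels below Pilar Oliveira.

6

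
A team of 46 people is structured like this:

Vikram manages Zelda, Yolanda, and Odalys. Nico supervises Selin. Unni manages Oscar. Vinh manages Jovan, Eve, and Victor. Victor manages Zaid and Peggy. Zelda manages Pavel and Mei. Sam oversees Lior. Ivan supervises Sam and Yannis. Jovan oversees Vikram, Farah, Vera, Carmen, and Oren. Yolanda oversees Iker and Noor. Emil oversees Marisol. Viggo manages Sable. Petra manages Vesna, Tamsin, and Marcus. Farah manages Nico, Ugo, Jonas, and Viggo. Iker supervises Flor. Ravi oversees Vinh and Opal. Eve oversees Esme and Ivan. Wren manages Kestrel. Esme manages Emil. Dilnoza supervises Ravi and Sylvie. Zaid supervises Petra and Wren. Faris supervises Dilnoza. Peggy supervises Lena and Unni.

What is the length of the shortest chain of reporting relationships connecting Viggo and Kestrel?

7

Viggo is 3 levels below Vinh, and Kestrel is 4 levels below Vinh (their lowest common manager). The shortest path runs up from Viggo to Vinh and back down to Kestrel: 3 + 4 = 7 links.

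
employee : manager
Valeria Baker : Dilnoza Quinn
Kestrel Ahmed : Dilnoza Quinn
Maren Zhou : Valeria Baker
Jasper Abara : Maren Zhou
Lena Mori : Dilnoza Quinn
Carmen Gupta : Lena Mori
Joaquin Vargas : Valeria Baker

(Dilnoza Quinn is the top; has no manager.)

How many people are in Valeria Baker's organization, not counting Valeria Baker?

Valeria Baker directly manages Maren Zhou, Joaquin Vargas. Under Maren Zhou: Jasper Abara (1). Joaquin Vargas has no reports. So Valeria Baker's organization is 2 direct reports plus everyone under them: 2 + 1 = 3.

3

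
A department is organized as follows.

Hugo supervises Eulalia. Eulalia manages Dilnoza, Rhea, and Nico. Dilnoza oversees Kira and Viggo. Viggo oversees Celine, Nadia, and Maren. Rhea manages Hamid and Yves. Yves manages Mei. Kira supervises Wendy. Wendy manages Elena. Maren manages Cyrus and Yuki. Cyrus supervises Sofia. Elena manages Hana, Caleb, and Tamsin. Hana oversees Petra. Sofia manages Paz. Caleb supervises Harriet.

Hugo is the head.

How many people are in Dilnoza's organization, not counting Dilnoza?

16

Dilnoza directly manages Viggo, Kira. Under Viggo: Maren, Yuki, Cyrus, Sofia, Paz, Nadia, Celine (7). Under Kira: Wendy, Elena, Tamsin, Caleb, Harriet, Hana, Petra (7). So Dilnoza's organization is 2 direct reports plus everyone under them: 8 + 8 = 16.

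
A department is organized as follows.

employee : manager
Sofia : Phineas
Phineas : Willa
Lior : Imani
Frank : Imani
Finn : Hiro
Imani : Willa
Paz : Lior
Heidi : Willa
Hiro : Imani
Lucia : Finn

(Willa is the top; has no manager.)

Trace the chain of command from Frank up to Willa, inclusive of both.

Frank -> Imani -> Willa

Frank reports to Imani. Imani reports to Willa. Willa is at the top.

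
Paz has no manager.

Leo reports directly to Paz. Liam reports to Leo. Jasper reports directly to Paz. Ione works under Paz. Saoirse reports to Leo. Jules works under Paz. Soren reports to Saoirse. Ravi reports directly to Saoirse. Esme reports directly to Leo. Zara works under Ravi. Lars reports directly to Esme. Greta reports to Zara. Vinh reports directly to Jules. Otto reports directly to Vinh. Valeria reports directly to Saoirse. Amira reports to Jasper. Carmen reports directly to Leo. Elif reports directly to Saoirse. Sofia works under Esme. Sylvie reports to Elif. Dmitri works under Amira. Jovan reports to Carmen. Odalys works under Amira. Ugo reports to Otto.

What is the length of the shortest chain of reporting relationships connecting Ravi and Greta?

Greta is in Ravi's organization: the chain from Greta up to Ravi is Greta → Zara → Ravi, which is 2 links.

2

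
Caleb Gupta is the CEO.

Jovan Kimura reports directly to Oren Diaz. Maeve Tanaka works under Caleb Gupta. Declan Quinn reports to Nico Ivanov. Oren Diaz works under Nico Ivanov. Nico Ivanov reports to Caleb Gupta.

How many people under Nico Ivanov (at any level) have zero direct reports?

The people in Nico Ivanov's organization with no one reporting to them are Declan Quinn, Jovan Kimura. That is 2.

2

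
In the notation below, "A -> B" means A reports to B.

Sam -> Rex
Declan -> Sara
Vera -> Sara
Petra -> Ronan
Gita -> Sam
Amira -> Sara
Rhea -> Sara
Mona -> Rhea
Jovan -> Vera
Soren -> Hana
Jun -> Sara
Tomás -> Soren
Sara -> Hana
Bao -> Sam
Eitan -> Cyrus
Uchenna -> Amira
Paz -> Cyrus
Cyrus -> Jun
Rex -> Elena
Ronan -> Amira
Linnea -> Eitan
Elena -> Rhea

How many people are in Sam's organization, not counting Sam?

2

Sam directly manages Bao, Gita. Bao has no reports. Gita has no reports. So Sam's organization is 2 direct reports plus everyone under them: 1 + 1 = 2.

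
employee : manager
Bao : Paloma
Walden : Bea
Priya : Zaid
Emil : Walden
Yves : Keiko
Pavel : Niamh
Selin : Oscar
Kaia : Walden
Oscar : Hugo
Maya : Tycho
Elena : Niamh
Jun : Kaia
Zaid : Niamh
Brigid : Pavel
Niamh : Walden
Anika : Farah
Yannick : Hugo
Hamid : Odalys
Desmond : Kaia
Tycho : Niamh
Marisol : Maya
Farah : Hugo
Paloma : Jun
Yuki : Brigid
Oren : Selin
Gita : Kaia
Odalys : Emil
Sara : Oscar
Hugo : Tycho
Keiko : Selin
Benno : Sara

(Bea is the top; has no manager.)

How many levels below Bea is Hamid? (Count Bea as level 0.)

4

Chain from Hamid up to Bea: Hamid → Odalys → Emil → Walden → Bea. That is 4 steps up, so Hamid is 4 levels below Bea.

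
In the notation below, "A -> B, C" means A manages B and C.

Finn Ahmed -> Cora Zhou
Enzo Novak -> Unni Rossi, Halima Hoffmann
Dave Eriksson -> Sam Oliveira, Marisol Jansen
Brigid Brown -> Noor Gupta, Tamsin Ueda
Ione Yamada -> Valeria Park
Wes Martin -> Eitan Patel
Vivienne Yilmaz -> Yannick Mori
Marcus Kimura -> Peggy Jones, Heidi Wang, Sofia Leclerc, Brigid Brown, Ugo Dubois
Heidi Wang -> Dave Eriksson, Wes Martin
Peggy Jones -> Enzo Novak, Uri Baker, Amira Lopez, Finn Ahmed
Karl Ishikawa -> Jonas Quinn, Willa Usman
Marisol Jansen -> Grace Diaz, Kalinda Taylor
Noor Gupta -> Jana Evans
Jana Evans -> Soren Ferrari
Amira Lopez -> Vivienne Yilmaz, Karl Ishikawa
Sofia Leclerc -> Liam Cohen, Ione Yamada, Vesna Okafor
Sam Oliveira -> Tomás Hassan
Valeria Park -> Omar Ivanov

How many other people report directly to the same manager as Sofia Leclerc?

4

Sofia Leclerc reports to Marcus Kimura. Marcus Kimura's other direct reports are Peggy Jones, Heidi Wang, Brigid Brown, Ugo Dubois — 4 peers.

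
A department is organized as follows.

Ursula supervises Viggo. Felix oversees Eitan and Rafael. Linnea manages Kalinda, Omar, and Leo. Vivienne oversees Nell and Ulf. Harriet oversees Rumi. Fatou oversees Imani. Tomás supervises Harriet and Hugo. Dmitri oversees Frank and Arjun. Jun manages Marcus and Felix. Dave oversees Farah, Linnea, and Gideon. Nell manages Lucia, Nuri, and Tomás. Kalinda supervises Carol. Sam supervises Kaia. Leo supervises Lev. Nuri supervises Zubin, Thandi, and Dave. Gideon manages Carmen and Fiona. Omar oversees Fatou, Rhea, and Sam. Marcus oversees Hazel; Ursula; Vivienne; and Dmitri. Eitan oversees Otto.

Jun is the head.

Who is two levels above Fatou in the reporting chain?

Linnea

Fatou reports to Omar, and Omar reports to Linnea. So Fatou's skip-level manager is Linnea.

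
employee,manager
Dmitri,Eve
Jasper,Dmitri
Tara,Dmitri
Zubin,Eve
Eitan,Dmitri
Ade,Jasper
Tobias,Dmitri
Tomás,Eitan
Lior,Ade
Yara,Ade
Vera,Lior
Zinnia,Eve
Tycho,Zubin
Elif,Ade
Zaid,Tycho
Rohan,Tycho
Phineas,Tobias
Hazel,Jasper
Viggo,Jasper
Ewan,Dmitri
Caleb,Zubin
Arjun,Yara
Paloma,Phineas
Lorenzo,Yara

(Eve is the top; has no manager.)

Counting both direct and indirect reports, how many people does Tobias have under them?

Tobias directly manages Phineas. Under Phineas: Paloma (1). That's 2 in total.

2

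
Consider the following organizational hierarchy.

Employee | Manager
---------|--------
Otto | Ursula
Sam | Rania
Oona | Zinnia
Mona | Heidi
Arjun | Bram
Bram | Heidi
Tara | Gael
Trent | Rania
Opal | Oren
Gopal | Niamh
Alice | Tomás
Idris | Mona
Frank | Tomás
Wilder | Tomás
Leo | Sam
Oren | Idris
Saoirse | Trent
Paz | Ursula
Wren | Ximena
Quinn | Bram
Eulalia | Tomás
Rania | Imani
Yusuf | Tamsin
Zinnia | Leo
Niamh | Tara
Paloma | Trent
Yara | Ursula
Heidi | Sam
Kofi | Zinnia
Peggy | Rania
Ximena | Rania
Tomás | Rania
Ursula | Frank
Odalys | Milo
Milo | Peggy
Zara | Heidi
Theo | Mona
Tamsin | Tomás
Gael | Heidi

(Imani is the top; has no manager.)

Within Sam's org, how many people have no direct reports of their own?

8

The people in Sam's organization with no one reporting to them are Quinn, Arjun, Gopal, Zara, Theo, Opal, Oona, Kofi. That is 8.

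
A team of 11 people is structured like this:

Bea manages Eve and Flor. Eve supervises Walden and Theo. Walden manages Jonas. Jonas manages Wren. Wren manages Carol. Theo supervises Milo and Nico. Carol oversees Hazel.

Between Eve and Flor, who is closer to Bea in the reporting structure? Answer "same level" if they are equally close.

same level

Both Eve and Flor are 1 level below Bea.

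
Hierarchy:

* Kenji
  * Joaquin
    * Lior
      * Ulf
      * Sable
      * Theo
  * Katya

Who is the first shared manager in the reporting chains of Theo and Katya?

Kenji

Theo's chain of managers is Lior, Joaquin, Kenji. Katya's chain of managers is Kenji. The first manager that appears in both chains is Kenji.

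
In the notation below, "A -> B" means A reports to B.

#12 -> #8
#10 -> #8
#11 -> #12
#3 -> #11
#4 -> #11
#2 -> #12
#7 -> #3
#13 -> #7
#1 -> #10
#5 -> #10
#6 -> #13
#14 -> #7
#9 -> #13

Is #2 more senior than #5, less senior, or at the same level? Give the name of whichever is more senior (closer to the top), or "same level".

same level

Both #2 and #5 are 2 levels below #8.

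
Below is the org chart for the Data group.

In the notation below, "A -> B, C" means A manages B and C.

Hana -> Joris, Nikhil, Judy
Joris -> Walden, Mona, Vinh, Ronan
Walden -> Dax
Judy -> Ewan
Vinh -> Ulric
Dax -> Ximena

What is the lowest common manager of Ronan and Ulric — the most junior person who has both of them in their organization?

Joris

Ronan's chain of managers is Joris, Hana. Ulric's chain of managers is Vinh, Joris, Hana. The first manager that appears in both chains is Joris.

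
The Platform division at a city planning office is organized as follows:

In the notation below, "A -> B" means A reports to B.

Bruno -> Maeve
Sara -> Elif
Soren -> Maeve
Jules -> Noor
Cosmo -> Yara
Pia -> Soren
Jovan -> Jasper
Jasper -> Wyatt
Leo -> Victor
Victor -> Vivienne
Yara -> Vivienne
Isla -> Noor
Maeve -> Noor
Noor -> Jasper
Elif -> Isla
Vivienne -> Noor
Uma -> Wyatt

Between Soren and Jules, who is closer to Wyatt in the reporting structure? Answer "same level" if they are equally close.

Soren is 4 levels below Wyatt; Jules is 3. Jules is higher.

Jules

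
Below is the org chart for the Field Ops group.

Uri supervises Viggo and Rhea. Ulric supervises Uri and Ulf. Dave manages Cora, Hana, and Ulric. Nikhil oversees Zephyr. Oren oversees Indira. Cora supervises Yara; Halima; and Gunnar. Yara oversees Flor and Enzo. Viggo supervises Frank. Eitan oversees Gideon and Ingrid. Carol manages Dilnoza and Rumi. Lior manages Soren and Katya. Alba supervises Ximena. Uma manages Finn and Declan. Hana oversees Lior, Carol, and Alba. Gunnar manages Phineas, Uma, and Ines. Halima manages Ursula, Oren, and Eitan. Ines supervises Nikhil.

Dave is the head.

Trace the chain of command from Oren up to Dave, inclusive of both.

Oren -> Halima -> Cora -> Dave

Oren reports to Halima. Halima reports to Cora. Cora reports to Dave. Dave is at the top.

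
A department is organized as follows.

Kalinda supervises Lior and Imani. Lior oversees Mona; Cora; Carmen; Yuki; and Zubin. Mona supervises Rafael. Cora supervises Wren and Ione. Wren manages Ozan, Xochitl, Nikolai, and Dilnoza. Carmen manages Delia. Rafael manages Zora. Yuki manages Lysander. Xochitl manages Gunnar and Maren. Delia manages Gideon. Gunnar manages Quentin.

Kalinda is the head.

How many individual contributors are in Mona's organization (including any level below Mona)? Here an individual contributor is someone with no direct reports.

1

The only person in Mona's organization with no one reporting to them is Zora. That is 1.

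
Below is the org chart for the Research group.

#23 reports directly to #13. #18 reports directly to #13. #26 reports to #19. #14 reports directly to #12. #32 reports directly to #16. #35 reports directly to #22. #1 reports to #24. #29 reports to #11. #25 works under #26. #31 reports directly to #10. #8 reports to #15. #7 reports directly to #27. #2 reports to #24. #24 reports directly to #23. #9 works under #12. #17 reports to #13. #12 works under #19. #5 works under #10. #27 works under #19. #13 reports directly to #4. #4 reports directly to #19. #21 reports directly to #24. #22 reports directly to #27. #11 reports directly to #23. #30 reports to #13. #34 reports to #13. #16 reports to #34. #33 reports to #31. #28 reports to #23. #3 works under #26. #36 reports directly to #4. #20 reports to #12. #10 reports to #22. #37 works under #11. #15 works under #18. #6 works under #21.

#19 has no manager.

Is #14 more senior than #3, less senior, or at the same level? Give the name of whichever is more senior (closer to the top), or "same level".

Both #14 and #3 are 2 levels below #19.

same level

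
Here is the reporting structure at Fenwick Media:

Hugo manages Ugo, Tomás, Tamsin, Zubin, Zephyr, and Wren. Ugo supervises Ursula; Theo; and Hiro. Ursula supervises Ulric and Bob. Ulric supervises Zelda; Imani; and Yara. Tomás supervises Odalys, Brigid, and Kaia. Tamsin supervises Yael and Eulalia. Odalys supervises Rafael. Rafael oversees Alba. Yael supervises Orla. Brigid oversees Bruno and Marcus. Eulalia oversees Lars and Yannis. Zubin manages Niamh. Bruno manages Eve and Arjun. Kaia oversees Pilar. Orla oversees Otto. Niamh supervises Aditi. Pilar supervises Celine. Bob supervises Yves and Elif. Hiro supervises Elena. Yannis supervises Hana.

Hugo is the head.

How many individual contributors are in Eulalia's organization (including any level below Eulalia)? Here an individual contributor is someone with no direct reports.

The people in Eulalia's organization with no one reporting to them are Lars, Hana. That is 2.

2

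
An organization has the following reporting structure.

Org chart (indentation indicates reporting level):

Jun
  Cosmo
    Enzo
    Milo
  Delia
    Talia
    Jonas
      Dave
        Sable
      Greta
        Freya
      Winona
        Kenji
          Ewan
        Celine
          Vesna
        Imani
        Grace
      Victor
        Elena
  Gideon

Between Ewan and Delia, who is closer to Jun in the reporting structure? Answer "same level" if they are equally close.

Ewan is 5 levels below Jun; Delia is 1. Delia is higher.

Delia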